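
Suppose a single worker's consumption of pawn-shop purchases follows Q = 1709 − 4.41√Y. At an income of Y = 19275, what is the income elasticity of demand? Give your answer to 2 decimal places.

-0.28

At Y = 19275: Q = 1096.740.
dQ/dY = -4.41/(2√Y) = -0.0158822 at this income.
η = (dQ/dY)·(Y/Q) = -0.0158822 × (19275/1096.740) = -0.28.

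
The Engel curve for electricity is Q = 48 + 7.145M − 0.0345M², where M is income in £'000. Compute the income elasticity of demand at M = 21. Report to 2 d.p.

0.65

At M = 21: Q = 182.8305.
dQ/dM = 7.145 − 0.069M = 5.69600.
η = (dQ/dM)·(M/Q) = 5.69600 × (21/182.8305) = 0.65.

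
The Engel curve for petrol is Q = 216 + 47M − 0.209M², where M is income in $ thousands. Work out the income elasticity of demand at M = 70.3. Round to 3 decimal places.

At M = 70.3: Q = 2487.2032.
dQ/dM = 47 − 0.418M = 17.61460.
η = (dQ/dM)·(M/Q) = 17.61460 × (70.3/2487.2032) = 0.498.

0.498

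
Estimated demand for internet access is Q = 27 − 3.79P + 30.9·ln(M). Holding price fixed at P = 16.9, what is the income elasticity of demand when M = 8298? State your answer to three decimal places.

At P = 16.9, M = 8298: Q = 241.783.
Holding P constant, ∂Q/∂M = 30.9/M = 0.00372379.
η_M = (∂Q/∂M)·(M/Q) = 0.00372379 × (8298/241.783) = 0.128.

0.128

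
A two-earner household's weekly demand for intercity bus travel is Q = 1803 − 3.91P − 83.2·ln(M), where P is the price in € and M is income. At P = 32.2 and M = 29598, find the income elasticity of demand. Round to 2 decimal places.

-0.10

At P = 32.2, M = 29598: Q = 820.516.
Holding P constant, ∂Q/∂M = -83.2/M = -0.002811.
η_M = (∂Q/∂M)·(M/Q) = -0.002811 × (29598/820.516) = -0.10.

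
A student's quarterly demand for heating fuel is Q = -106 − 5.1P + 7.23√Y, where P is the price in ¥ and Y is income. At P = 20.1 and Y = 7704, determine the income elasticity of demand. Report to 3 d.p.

At P = 20.1, Y = 7704: Q = 426.085.
Holding P constant, ∂Q/∂Y = 7.23/(2√Y) = 0.0411861.
η_Y = (∂Q/∂Y)·(Y/Q) = 0.0411861 × (7704/426.085) = 0.745.

0.745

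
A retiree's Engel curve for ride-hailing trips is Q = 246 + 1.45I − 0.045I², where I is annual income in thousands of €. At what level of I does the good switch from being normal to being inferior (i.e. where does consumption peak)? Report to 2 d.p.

dQ/dI = 1.45 − 0.09I.
The good is inferior where dQ/dI < 0. Setting dQ/dI = 0 gives I = 1.45 / 0.09 = 16.11.

16.11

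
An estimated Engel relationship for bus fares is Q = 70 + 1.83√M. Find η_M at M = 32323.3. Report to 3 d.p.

0.412

At M = 32323.3: Q = 399.010.
dQ/dM = 1.83/(2√M) = 0.00508936 at this income.
η = (dQ/dM)·(M/Q) = 0.00508936 × (32323.3/399.010) = 0.412.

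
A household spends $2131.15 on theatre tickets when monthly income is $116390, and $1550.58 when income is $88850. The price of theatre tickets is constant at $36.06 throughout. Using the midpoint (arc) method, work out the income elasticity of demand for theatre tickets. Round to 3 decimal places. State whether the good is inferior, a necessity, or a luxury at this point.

With a constant price, Q₁ = 2131.15/36.06 = 59.100 and Q₂ = 1550.58/36.06 = 43.000 (equivalently, work directly with expenditure since P cancels).
Midpoint %ΔQ = (1550.58 − 2131.15)/1840.87 = -0.31538; midpoint %ΔI = (88850 − 116390)/102620 = -0.26837.
η = -0.31538 / -0.26837 = 1.175.
η > 1 ⇒ luxury.

1.175 (luxury)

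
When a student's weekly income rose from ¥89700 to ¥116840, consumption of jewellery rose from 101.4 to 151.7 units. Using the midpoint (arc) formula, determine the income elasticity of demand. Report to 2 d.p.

1.51

ΔQ = 151.7 − 101.4 = 50.3; midpoint Q̄ = (101.4 + 151.7)/2 = 126.55.
ΔI = 116840 − 89700 = 27140; midpoint Ī = (89700 + 116840)/2 = 103270.
η = (ΔQ/Q̄) ÷ (ΔI/Ī) = (50.3/126.55) ÷ (27140/103270) = 1.51.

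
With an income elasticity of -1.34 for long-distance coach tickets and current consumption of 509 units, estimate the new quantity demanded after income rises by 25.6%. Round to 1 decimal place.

334.4

%ΔQ ≈ η × %ΔI = -1.34 × 25.6% = -34.304%.
New Q ≈ 509 × (1 − 0.34304) = 334.4.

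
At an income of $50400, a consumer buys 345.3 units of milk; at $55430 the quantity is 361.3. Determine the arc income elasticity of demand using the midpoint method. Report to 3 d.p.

ΔQ = 361.3 − 345.3 = 16; midpoint Q̄ = (345.3 + 361.3)/2 = 353.3.
ΔI = 55430 − 50400 = 5030; midpoint Ī = (50400 + 55430)/2 = 52915.
η = (ΔQ/Q̄) ÷ (ΔI/Ī) = (16/353.3) ÷ (5030/52915) = 0.476.

0.476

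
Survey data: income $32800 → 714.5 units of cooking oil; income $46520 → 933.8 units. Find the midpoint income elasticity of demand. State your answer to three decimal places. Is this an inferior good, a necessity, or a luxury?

ΔQ = 933.8 − 714.5 = 219.3; midpoint Q̄ = (714.5 + 933.8)/2 = 824.15.
ΔI = 46520 − 32800 = 13720; midpoint Ī = (32800 + 46520)/2 = 39660.
η = (ΔQ/Q̄) ÷ (ΔI/Ī) = (219.3/824.15) ÷ (13720/39660) = 0.769.
0 < η < 1 ⇒ necessity.

0.769 (necessity)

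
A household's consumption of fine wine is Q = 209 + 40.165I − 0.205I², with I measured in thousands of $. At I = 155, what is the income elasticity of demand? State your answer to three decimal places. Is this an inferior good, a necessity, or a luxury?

At I = 155: Q = 1509.4500.
dQ/dI = 40.165 − 0.41I = -23.38500.
η = (dQ/dI)·(I/Q) = -23.38500 × (155/1509.4500) = -2.401.
η < 0 ⇒ inferior good.

-2.401 (inferior good)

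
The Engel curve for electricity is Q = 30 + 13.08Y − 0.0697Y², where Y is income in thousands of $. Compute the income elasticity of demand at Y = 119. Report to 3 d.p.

At Y = 119: Q = 599.4983.
dQ/dY = 13.08 − 0.1394Y = -3.50860.
η = (dQ/dY)·(Y/Q) = -3.50860 × (119/599.4983) = -0.696.

-0.696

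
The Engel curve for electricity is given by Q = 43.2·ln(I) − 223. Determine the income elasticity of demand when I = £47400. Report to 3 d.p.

At I = 47400: Q = 242.108.
dQ/dI = 43.2/I = 0.000911392 at this income.
η = (dQ/dI)·(I/Q) = 0.000911392 × (47400/242.108) = 0.178.

0.178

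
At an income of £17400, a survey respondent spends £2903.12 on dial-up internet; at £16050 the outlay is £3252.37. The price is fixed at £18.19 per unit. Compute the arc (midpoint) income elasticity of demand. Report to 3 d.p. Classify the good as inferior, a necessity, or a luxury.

With a constant price, Q₁ = 2903.12/18.19 = 159.600 and Q₂ = 3252.37/18.19 = 178.800 (equivalently, work directly with expenditure since P cancels).
Midpoint %ΔQ = (3252.37 − 2903.12)/3077.75 = 0.11348; midpoint %ΔI = (16050 − 17400)/16725 = -0.08072.
η = 0.11348 / -0.08072 = -1.406.
η < 0 ⇒ inferior good.

-1.406 (inferior good)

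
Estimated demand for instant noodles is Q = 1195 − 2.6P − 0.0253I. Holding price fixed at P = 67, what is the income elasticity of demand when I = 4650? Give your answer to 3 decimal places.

At P = 67, I = 4650: Q = 903.155.
Holding P constant, ∂Q/∂I = −0.0253.
η_I = (∂Q/∂I)·(I/Q) = -0.0253 × (4650/903.155) = -0.130.

-0.130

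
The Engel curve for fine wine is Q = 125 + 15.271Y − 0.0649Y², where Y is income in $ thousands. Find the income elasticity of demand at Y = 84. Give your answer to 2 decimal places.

At Y = 84: Q = 949.8296.
dQ/dY = 15.271 − 0.1298Y = 4.36780.
η = (dQ/dY)·(Y/Q) = 4.36780 × (84/949.8296) = 0.39.

0.39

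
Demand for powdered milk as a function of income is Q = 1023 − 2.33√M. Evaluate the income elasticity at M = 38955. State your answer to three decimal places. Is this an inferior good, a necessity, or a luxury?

-0.408 (inferior good)

At M = 38955: Q = 563.127.
dQ/dM = -2.33/(2√M) = -0.00590261 at this income.
η = (dQ/dM)·(M/Q) = -0.00590261 × (38955/563.127) = -0.408.
Since η < 0, the good is an inferior good.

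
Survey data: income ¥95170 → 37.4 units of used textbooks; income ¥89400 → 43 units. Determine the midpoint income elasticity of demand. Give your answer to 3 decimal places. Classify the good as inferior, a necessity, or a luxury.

ΔQ = 43 − 37.4 = 5.6; midpoint Q̄ = (37.4 + 43)/2 = 40.2.
ΔI = 89400 − 95170 = -5770; midpoint Ī = (95170 + 89400)/2 = 92285.
η = (ΔQ/Q̄) ÷ (ΔI/Ī) = (5.6/40.2) ÷ (-5770/92285) = -2.228.
η < 0 ⇒ inferior good.

-2.228 (inferior good)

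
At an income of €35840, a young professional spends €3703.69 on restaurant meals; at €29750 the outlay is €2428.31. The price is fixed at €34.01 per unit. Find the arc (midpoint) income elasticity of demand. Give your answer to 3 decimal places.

With a constant price, Q₁ = 3703.69/34.01 = 108.900 and Q₂ = 2428.31/34.01 = 71.400 (equivalently, work directly with expenditure since P cancels).
Midpoint %ΔQ = (2428.31 − 3703.69)/3066.00 = -0.41598; midpoint %ΔI = (29750 − 35840)/32795 = -0.18570.
η = -0.41598 / -0.18570 = 2.240.

2.240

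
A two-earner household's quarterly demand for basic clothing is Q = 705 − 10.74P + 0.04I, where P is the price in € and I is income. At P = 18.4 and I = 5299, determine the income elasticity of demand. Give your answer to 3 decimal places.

At P = 18.4, I = 5299: Q = 719.344.
Holding P constant, ∂Q/∂I = 0.04.
η_I = (∂Q/∂I)·(I/Q) = 0.04 × (5299/719.344) = 0.295.

0.295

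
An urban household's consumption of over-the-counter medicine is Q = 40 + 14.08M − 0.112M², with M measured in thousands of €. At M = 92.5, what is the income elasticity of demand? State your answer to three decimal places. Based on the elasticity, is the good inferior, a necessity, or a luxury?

-1.599 (inferior good)

At M = 92.5: Q = 384.1000.
dQ/dM = 14.08 − 0.224M = -6.64000.
η = (dQ/dM)·(M/Q) = -6.64000 × (92.5/384.1000) = -1.599.
η < 0 ⇒ inferior good.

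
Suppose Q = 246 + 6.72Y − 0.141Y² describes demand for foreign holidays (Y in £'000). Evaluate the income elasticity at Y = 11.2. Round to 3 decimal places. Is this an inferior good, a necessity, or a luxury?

0.131 (necessity)

At Y = 11.2: Q = 303.5770.
dQ/dY = 6.72 − 0.282Y = 3.56160.
η = (dQ/dY)·(Y/Q) = 3.56160 × (11.2/303.5770) = 0.131.
0 < η < 1 ⇒ necessity.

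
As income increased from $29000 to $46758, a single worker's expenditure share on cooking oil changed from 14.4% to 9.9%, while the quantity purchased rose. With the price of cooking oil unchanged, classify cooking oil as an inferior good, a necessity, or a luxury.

necessity

Quantity rises but the budget share falls as income rises, so 0 < η < 1.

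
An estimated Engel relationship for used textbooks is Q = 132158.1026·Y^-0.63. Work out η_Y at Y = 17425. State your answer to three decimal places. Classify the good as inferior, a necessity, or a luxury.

For Q = A·Y^β the income elasticity is constant and equal to β.
Here β = -0.63, so η = -0.630.
Since η < 0, the good is an inferior good.

-0.630 (inferior good)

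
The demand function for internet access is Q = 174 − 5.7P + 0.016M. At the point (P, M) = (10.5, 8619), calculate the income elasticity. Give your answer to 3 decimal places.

0.547

At P = 10.5, M = 8619: Q = 252.054.
Holding P constant, ∂Q/∂M = 0.016.
η_M = (∂Q/∂M)·(M/Q) = 0.016 × (8619/252.054) = 0.547.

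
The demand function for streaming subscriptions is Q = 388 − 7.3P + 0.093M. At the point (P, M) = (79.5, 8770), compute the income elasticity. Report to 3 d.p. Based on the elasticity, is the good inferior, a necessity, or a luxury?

1.309 (luxury)

At P = 79.5, M = 8770: Q = 623.260.
Holding P constant, ∂Q/∂M = 0.093.
η_M = (∂Q/∂M)·(M/Q) = 0.093 × (8770/623.260) = 1.309.
Since η > 1, this is a luxury.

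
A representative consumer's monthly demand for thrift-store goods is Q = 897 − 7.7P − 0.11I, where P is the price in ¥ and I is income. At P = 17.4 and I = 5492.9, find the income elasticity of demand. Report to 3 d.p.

-3.805

At P = 17.4, I = 5492.9: Q = 158.801.
Holding P constant, ∂Q/∂I = −0.11.
η_I = (∂Q/∂I)·(I/Q) = -0.11 × (5492.9/158.801) = -3.805.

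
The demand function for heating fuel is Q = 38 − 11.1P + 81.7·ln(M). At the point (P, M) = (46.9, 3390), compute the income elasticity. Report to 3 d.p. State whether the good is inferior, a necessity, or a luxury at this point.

0.450 (necessity)

At P = 46.9, M = 3390: Q = 181.515.
Holding P constant, ∂Q/∂M = 81.7/M = 0.0241003.
η_M = (∂Q/∂M)·(M/Q) = 0.0241003 × (3390/181.515) = 0.450.
Since 0 < η < 1, this is a necessity.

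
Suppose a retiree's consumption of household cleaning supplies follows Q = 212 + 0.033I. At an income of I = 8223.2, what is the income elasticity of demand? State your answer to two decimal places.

0.56

At I = 8223.2: Q = 483.366.
dQ/dI = 0.033.
η = (dQ/dI)·(I/Q) = 0.033 × (8223.2/483.366) = 0.56.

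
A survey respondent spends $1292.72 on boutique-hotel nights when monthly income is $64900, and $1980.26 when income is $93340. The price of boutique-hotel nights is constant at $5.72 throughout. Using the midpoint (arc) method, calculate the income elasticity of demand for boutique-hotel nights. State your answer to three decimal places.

With a constant price, Q₁ = 1292.72/5.72 = 226.000 and Q₂ = 1980.26/5.72 = 346.199 (equivalently, work directly with expenditure since P cancels).
Midpoint %ΔQ = (1980.26 − 1292.72)/1636.49 = 0.42013; midpoint %ΔI = (93340 − 64900)/79120 = 0.35945.
η = 0.42013 / 0.35945 = 1.169.

1.169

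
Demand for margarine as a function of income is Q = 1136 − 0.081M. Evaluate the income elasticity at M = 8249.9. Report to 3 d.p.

-1.429

At M = 8249.9: Q = 467.758.
dQ/dM = −0.081.
η = (dQ/dM)·(M/Q) = -0.081 × (8249.9/467.758) = -1.429.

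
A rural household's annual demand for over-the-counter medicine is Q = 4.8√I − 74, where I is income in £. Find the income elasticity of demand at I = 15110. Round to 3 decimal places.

At I = 15110: Q = 516.029.
dQ/dI = 4.8/(2√I) = 0.0195245 at this income.
η = (dQ/dI)·(I/Q) = 0.0195245 × (15110/516.029) = 0.572.

0.572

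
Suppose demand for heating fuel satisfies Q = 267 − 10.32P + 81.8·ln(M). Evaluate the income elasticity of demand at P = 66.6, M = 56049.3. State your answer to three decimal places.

0.173

At P = 66.6, M = 56049.3: Q = 474.088.
Holding P constant, ∂Q/∂M = 81.8/M = 0.00145943.
η_M = (∂Q/∂M)·(M/Q) = 0.00145943 × (56049.3/474.088) = 0.173.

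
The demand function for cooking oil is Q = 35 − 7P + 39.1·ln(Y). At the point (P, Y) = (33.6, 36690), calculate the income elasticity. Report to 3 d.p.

0.186

At P = 33.6, Y = 36690: Q = 210.751.
Holding P constant, ∂Q/∂Y = 39.1/Y = 0.00106569.
η_Y = (∂Q/∂Y)·(Y/Q) = 0.00106569 × (36690/210.751) = 0.186.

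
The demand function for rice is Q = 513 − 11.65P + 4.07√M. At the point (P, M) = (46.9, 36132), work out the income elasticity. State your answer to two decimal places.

At P = 46.9, M = 36132: Q = 740.258.
Holding P constant, ∂Q/∂M = 4.07/(2√M) = 0.0107058.
η_M = (∂Q/∂M)·(M/Q) = 0.0107058 × (36132/740.258) = 0.52.

0.52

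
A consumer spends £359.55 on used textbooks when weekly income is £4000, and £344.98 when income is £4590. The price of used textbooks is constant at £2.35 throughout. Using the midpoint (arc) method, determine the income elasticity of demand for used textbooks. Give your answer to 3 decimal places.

With a constant price, Q₁ = 359.55/2.35 = 153.000 and Q₂ = 344.98/2.35 = 146.800 (equivalently, work directly with expenditure since P cancels).
Midpoint %ΔQ = (344.98 − 359.55)/352.27 = -0.04136; midpoint %ΔI = (4590 − 4000)/4295 = 0.13737.
η = -0.04136 / 0.13737 = -0.301.

-0.301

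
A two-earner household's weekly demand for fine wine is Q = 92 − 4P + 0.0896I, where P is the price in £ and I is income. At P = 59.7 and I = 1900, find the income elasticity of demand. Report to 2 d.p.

7.26

At P = 59.7, I = 1900: Q = 23.440.
Holding P constant, ∂Q/∂I = 0.0896.
η_I = (∂Q/∂I)·(I/Q) = 0.0896 × (1900/23.440) = 7.26.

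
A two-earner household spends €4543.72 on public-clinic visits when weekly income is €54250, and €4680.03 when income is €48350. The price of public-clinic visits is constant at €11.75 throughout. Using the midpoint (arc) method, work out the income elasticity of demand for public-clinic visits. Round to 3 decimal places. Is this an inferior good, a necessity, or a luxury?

-0.257 (inferior good)

With a constant price, Q₁ = 4543.72/11.75 = 386.700 and Q₂ = 4680.03/11.75 = 398.300 (equivalently, work directly with expenditure since P cancels).
Midpoint %ΔQ = (4680.03 − 4543.72)/4611.88 = 0.02956; midpoint %ΔI = (48350 − 54250)/51300 = -0.11501.
η = 0.02956 / -0.11501 = -0.257.
η < 0 ⇒ inferior good.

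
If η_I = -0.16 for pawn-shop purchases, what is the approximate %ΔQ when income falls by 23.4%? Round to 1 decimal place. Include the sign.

%ΔQ ≈ η × %ΔI = -0.16 × (-23.4%) = 3.7%.

3.7%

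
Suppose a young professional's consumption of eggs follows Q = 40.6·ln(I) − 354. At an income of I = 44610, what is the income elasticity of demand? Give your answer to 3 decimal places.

0.503

At I = 44610: Q = 80.652.
dQ/dI = 40.6/I = 0.00091011 at this income.
η = (dQ/dI)·(I/Q) = 0.00091011 × (44610/80.652) = 0.503.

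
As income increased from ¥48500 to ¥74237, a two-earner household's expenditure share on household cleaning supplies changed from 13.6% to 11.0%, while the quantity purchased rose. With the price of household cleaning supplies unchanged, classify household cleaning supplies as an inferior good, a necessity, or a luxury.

necessity

Quantity rises but the budget share falls as income rises, so 0 < η < 1.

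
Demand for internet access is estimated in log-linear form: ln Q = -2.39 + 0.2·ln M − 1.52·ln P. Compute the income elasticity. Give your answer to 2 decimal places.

In a log-linear demand, the coefficient on ln M is the income elasticity.
So η = 0.20.

0.20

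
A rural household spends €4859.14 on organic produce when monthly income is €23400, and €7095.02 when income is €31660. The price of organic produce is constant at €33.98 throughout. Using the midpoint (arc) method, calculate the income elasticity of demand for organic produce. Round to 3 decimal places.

1.247

With a constant price, Q₁ = 4859.14/33.98 = 143.000 and Q₂ = 7095.02/33.98 = 208.800 (equivalently, work directly with expenditure since P cancels).
Midpoint %ΔQ = (7095.02 − 4859.14)/5977.08 = 0.37408; midpoint %ΔI = (31660 − 23400)/27530 = 0.30004.
η = 0.37408 / 0.30004 = 1.247.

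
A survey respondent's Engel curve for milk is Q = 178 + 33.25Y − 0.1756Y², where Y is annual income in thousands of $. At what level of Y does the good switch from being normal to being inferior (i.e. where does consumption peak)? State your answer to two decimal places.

94.68

dQ/dY = 33.25 − 0.3512Y.
The good is inferior where dQ/dY < 0. Setting dQ/dY = 0 gives Y = 33.25 / 0.3512 = 94.68.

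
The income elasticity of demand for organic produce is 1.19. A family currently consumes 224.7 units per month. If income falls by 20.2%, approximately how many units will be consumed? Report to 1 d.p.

%ΔQ ≈ η × %ΔI = 1.19 × (-20.2%) = -24.038%.
New Q ≈ 224.7 × (1 − 0.24038) = 170.7.

170.7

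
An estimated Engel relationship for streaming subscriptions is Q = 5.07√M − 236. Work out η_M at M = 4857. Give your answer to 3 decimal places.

1.506

At M = 4857: Q = 117.339.
dQ/dM = 5.07/(2√M) = 0.0363742 at this income.
η = (dQ/dM)·(M/Q) = 0.0363742 × (4857/117.339) = 1.506.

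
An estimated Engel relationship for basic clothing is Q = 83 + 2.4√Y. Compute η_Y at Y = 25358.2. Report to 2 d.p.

At Y = 25358.2: Q = 465.182.
dQ/dY = 2.4/(2√Y) = 0.00753567 at this income.
η = (dQ/dY)·(Y/Q) = 0.00753567 × (25358.2/465.182) = 0.41.

0.41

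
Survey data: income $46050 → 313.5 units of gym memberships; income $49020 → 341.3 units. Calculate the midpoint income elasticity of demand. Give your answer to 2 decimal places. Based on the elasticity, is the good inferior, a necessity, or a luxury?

ΔQ = 341.3 − 313.5 = 27.8; midpoint Q̄ = (313.5 + 341.3)/2 = 327.4.
ΔI = 49020 − 46050 = 2970; midpoint Ī = (46050 + 49020)/2 = 47535.
η = (ΔQ/Q̄) ÷ (ΔI/Ī) = (27.8/327.4) ÷ (2970/47535) = 1.36.
η > 1 ⇒ luxury.

1.36 (luxury)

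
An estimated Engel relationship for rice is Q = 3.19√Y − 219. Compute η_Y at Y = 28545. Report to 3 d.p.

At Y = 28545: Q = 319.959.
dQ/dY = 3.19/(2√Y) = 0.00944051 at this income.
η = (dQ/dY)·(Y/Q) = 0.00944051 × (28545/319.959) = 0.842.

0.842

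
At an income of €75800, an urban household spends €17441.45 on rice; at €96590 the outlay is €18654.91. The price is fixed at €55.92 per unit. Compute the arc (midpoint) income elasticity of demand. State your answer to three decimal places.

0.279

With a constant price, Q₁ = 17441.45/55.92 = 311.900 and Q₂ = 18654.91/55.92 = 333.600 (equivalently, work directly with expenditure since P cancels).
Midpoint %ΔQ = (18654.91 − 17441.45)/18048.18 = 0.06723; midpoint %ΔI = (96590 − 75800)/86195 = 0.24120.
η = 0.06723 / 0.24120 = 0.279.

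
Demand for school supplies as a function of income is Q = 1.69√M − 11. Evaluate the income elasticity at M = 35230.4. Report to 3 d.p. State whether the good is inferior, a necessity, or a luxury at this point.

0.518 (necessity)

At M = 35230.4: Q = 306.209.
dQ/dM = 1.69/(2√M) = 0.00450192 at this income.
η = (dQ/dM)·(M/Q) = 0.00450192 × (35230.4/306.209) = 0.518.
Since 0 < η < 1, the good is a necessity.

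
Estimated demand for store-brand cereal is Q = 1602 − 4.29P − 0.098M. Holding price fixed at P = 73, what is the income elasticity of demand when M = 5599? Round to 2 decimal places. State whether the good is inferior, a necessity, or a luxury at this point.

At P = 73, M = 5599: Q = 740.128.
Holding P constant, ∂Q/∂M = −0.098.
η_M = (∂Q/∂M)·(M/Q) = -0.098 × (5599/740.128) = -0.74.
Since η < 0, this is an inferior good.

-0.74 (inferior good)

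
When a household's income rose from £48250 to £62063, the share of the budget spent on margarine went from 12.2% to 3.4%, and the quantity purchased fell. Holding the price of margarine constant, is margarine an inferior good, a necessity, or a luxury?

inferior good

Quantity demanded falls as income rises, so η < 0.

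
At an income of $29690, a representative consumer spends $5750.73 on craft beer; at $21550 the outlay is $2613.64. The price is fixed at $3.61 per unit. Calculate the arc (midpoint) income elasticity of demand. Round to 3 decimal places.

With a constant price, Q₁ = 5750.73/3.61 = 1593.000 and Q₂ = 2613.64/3.61 = 724.000 (equivalently, work directly with expenditure since P cancels).
Midpoint %ΔQ = (2613.64 − 5750.73)/4182.18 = -0.75011; midpoint %ΔI = (21550 − 29690)/25620 = -0.31772.
η = -0.75011 / -0.31772 = 2.361.

2.361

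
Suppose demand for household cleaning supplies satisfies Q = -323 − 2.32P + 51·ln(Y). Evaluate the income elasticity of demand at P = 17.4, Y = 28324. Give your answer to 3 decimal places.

0.320

At P = 17.4, Y = 28324: Q = 159.457.
Holding P constant, ∂Q/∂Y = 51/Y = 0.00180059.
η_Y = (∂Q/∂Y)·(Y/Q) = 0.00180059 × (28324/159.457) = 0.320.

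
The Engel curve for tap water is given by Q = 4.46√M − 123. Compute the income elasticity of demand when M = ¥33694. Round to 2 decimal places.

At M = 33694: Q = 695.674.
dQ/dM = 4.46/(2√M) = 0.0121487 at this income.
η = (dQ/dM)·(M/Q) = 0.0121487 × (33694/695.674) = 0.59.

0.59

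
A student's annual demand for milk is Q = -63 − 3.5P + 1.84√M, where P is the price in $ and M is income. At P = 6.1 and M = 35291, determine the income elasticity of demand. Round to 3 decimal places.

0.661

At P = 6.1, M = 35291: Q = 261.311.
Holding P constant, ∂Q/∂M = 1.84/(2√M) = 0.00489729.
η_M = (∂Q/∂M)·(M/Q) = 0.00489729 × (35291/261.311) = 0.661.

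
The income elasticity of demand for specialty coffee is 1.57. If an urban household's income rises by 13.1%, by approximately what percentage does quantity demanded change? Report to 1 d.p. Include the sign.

20.6%

%ΔQ ≈ η × %ΔI = 1.57 × 13.1% = 20.6%.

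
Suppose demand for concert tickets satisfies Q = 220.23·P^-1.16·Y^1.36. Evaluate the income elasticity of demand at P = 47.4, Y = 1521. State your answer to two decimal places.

For a multiplicative demand Q = A·P^α·Y^β, the income elasticity is β everywhere.
Here β = 1.36, so η = 1.36.

1.36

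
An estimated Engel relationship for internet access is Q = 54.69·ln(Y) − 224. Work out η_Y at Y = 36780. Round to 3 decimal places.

0.156

At Y = 36780: Q = 350.940.
dQ/dY = 54.69/Y = 0.00148695 at this income.
η = (dQ/dY)·(Y/Q) = 0.00148695 × (36780/350.940) = 0.156.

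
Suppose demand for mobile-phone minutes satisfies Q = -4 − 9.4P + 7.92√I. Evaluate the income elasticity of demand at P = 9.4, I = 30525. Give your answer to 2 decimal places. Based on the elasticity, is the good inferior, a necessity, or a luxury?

At P = 9.4, I = 30525: Q = 1291.375.
Holding P constant, ∂Q/∂I = 7.92/(2√I) = 0.0226656.
η_I = (∂Q/∂I)·(I/Q) = 0.0226656 × (30525/1291.375) = 0.54.
Since 0 < η < 1, this is a necessity.

0.54 (necessity)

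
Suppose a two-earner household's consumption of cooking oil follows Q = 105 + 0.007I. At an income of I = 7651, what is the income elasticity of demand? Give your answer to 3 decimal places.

At I = 7651: Q = 158.557.
dQ/dI = 0.007.
η = (dQ/dI)·(I/Q) = 0.007 × (7651/158.557) = 0.338.

0.338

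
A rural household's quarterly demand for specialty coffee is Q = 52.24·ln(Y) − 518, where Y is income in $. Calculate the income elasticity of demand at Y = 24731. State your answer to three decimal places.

4.999

At Y = 24731: Q = 10.450.
dQ/dY = 52.24/Y = 0.00211233 at this income.
η = (dQ/dY)·(Y/Q) = 0.00211233 × (24731/10.450) = 4.999.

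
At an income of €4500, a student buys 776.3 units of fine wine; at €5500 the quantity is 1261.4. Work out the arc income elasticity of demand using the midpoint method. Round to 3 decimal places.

2.381

ΔQ = 1261.4 − 776.3 = 485.1; midpoint Q̄ = (776.3 + 1261.4)/2 = 1018.85.
ΔI = 5500 − 4500 = 1000; midpoint Ī = (4500 + 5500)/2 = 5000.
η = (ΔQ/Q̄) ÷ (ΔI/Ī) = (485.1/1018.85) ÷ (1000/5000) = 2.381.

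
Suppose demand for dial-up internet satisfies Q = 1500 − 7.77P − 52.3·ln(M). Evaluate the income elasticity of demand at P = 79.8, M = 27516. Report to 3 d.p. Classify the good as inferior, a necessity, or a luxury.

At P = 79.8, M = 27516: Q = 345.316.
Holding P constant, ∂Q/∂M = -52.3/M = -0.00190071.
η_M = (∂Q/∂M)·(M/Q) = -0.00190071 × (27516/345.316) = -0.151.
Since η < 0, this is an inferior good.

-0.151 (inferior good)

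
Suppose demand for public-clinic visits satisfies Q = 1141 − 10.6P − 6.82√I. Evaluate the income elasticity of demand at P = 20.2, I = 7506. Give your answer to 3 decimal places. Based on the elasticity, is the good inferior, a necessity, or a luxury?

At P = 20.2, I = 7506: Q = 336.014.
Holding P constant, ∂Q/∂I = -6.82/(2√I) = -0.0393595.
η_I = (∂Q/∂I)·(I/Q) = -0.0393595 × (7506/336.014) = -0.879.
Since η < 0, this is an inferior good.

-0.879 (inferior good)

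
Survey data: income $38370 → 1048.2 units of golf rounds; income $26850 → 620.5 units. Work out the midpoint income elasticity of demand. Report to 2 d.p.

ΔQ = 620.5 − 1048.2 = -427.7; midpoint Q̄ = (1048.2 + 620.5)/2 = 834.35.
ΔI = 26850 − 38370 = -11520; midpoint Ī = (38370 + 26850)/2 = 32610.
η = (ΔQ/Q̄) ÷ (ΔI/Ī) = (-427.7/834.35) ÷ (-11520/32610) = 1.45.

1.45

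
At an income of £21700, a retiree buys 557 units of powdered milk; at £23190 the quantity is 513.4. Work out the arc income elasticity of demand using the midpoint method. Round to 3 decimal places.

-1.227

ΔQ = 513.4 − 557 = -43.6; midpoint Q̄ = (557 + 513.4)/2 = 535.2.
ΔI = 23190 − 21700 = 1490; midpoint Ī = (21700 + 23190)/2 = 22445.
η = (ΔQ/Q̄) ÷ (ΔI/Ī) = (-43.6/535.2) ÷ (1490/22445) = -1.227.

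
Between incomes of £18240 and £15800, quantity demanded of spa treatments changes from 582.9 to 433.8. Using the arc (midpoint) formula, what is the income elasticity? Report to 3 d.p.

2.046

ΔQ = 433.8 − 582.9 = -149.1; midpoint Q̄ = (582.9 + 433.8)/2 = 508.35.
ΔI = 15800 − 18240 = -2440; midpoint Ī = (18240 + 15800)/2 = 17020.
η = (ΔQ/Q̄) ÷ (ΔI/Ī) = (-149.1/508.35) ÷ (-2440/17020) = 2.046.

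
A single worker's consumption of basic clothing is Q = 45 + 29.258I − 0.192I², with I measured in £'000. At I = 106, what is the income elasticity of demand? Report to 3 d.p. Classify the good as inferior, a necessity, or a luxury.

-1.227 (inferior good)

At I = 106: Q = 989.0360.
dQ/dI = 29.258 − 0.384I = -11.44600.
η = (dQ/dI)·(I/Q) = -11.44600 × (106/989.0360) = -1.227.
η < 0 ⇒ inferior good.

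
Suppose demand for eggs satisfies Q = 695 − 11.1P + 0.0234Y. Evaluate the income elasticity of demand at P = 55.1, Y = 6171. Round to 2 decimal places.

0.63

At P = 55.1, Y = 6171: Q = 227.791.
Holding P constant, ∂Q/∂Y = 0.0234.
η_Y = (∂Q/∂Y)·(Y/Q) = 0.0234 × (6171/227.791) = 0.63.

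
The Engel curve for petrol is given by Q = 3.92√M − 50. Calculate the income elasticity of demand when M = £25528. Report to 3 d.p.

At M = 25528: Q = 576.317.
dQ/dM = 3.92/(2√M) = 0.0122673 at this income.
η = (dQ/dM)·(M/Q) = 0.0122673 × (25528/576.317) = 0.543.

0.543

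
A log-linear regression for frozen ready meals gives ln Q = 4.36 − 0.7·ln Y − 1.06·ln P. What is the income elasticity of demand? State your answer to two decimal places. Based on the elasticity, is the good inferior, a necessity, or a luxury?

-0.70 (inferior good)

In a log-linear demand, the coefficient on ln Y is the income elasticity.
So η = -0.70.
η < 0 ⇒ inferior good.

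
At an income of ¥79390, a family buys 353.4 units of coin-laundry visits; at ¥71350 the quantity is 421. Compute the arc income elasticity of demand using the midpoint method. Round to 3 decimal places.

-1.637

ΔQ = 421 − 353.4 = 67.6; midpoint Q̄ = (353.4 + 421)/2 = 387.2.
ΔI = 71350 − 79390 = -8040; midpoint Ī = (79390 + 71350)/2 = 75370.
η = (ΔQ/Q̄) ÷ (ΔI/Ī) = (67.6/387.2) ÷ (-8040/75370) = -1.637.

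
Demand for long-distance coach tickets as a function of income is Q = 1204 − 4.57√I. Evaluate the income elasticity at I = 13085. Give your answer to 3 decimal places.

-0.384

At I = 13085: Q = 681.239.
dQ/dI = -4.57/(2√I) = -0.0199756 at this income.
η = (dQ/dI)·(I/Q) = -0.0199756 × (13085/681.239) = -0.384.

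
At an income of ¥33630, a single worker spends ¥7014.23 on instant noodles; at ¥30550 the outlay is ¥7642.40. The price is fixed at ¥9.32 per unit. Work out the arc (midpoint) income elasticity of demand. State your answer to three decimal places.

With a constant price, Q₁ = 7014.23/9.32 = 752.600 and Q₂ = 7642.40/9.32 = 820.000 (equivalently, work directly with expenditure since P cancels).
Midpoint %ΔQ = (7642.40 − 7014.23)/7328.32 = 0.08572; midpoint %ΔI = (30550 − 33630)/32090 = -0.09598.
η = 0.08572 / -0.09598 = -0.893.

-0.893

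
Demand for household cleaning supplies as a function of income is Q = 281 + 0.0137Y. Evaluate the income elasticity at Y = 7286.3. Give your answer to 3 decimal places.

0.262

At Y = 7286.3: Q = 380.822.
dQ/dY = 0.0137.
η = (dQ/dY)·(Y/Q) = 0.0137 × (7286.3/380.822) = 0.262.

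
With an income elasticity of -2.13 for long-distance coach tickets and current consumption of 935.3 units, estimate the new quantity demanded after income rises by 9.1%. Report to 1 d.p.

754.0

%ΔQ ≈ η × %ΔI = -2.13 × 9.1% = -19.383%.
New Q ≈ 935.3 × (1 − 0.19383) = 754.0.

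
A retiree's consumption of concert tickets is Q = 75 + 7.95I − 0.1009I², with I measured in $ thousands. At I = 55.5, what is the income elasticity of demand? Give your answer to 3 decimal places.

-0.878

At I = 55.5: Q = 205.4278.
dQ/dI = 7.95 − 0.2018I = -3.24990.
η = (dQ/dI)·(I/Q) = -3.24990 × (55.5/205.4278) = -0.878.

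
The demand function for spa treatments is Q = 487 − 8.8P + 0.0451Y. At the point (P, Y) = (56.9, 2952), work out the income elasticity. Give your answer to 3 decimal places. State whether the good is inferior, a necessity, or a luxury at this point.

1.115 (luxury)

At P = 56.9, Y = 2952: Q = 119.415.
Holding P constant, ∂Q/∂Y = 0.0451.
η_Y = (∂Q/∂Y)·(Y/Q) = 0.0451 × (2952/119.415) = 1.115.
Since η > 1, this is a luxury.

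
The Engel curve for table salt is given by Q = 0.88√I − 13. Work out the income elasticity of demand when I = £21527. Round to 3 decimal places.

0.556

At I = 21527: Q = 116.114.
dQ/dI = 0.88/(2√I) = 0.00299889 at this income.
η = (dQ/dI)·(I/Q) = 0.00299889 × (21527/116.114) = 0.556.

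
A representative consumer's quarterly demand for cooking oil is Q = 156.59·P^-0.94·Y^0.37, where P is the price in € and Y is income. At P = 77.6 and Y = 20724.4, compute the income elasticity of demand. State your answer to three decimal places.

0.370

For a multiplicative demand Q = A·P^α·Y^β, the income elasticity is β everywhere.
Here β = 0.37, so η = 0.370.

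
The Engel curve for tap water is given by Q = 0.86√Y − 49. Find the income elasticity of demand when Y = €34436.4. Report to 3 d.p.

0.722

At Y = 34436.4: Q = 110.591.
dQ/dY = 0.86/(2√Y) = 0.00231718 at this income.
η = (dQ/dY)·(Y/Q) = 0.00231718 × (34436.4/110.591) = 0.722.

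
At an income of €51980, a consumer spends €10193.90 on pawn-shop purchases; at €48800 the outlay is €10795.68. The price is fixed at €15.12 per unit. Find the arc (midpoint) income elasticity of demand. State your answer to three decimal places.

With a constant price, Q₁ = 10193.90/15.12 = 674.200 and Q₂ = 10795.68/15.12 = 714.000 (equivalently, work directly with expenditure since P cancels).
Midpoint %ΔQ = (10795.68 − 10193.90)/10494.79 = 0.05734; midpoint %ΔI = (48800 − 51980)/50390 = -0.06311.
η = 0.05734 / -0.06311 = -0.909.

-0.909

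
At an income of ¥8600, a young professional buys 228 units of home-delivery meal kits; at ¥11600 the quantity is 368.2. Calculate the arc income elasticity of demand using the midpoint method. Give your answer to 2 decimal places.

ΔQ = 368.2 − 228 = 140.2; midpoint Q̄ = (228 + 368.2)/2 = 298.1.
ΔI = 11600 − 8600 = 3000; midpoint Ī = (8600 + 11600)/2 = 10100.
η = (ΔQ/Q̄) ÷ (ΔI/Ī) = (140.2/298.1) ÷ (3000/10100) = 1.58.

1.58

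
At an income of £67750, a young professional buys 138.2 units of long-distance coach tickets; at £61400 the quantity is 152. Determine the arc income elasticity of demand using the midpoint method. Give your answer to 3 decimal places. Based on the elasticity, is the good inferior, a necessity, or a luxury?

ΔQ = 152 − 138.2 = 13.8; midpoint Q̄ = (138.2 + 152)/2 = 145.1.
ΔI = 61400 − 67750 = -6350; midpoint Ī = (67750 + 61400)/2 = 64575.
η = (ΔQ/Q̄) ÷ (ΔI/Ī) = (13.8/145.1) ÷ (-6350/64575) = -0.967.
η < 0 ⇒ inferior good.

-0.967 (inferior good)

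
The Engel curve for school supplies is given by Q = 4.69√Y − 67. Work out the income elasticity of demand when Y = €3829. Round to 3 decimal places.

At Y = 3829: Q = 223.212.
dQ/dY = 4.69/(2√Y) = 0.0378966 at this income.
η = (dQ/dY)·(Y/Q) = 0.0378966 × (3829/223.212) = 0.650.

0.650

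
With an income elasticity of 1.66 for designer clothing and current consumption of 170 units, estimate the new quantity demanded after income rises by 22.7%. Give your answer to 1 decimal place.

%ΔQ ≈ η × %ΔI = 1.66 × 22.7% = 37.682%.
New Q ≈ 170 × (1 + 0.37682) = 234.1.

234.1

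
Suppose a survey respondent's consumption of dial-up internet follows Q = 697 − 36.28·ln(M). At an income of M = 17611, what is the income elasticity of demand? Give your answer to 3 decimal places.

At M = 17611: Q = 342.317.
dQ/dM = -36.28/M = -0.00206008 at this income.
η = (dQ/dM)·(M/Q) = -0.00206008 × (17611/342.317) = -0.106.

-0.106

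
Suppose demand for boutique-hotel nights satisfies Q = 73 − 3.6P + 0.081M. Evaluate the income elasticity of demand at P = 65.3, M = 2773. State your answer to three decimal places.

At P = 65.3, M = 2773: Q = 62.533.
Holding P constant, ∂Q/∂M = 0.081.
η_M = (∂Q/∂M)·(M/Q) = 0.081 × (2773/62.533) = 3.592.

3.592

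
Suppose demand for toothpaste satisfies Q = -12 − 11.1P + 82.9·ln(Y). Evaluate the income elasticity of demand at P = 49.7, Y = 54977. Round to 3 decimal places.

At P = 49.7, Y = 54977: Q = 341.156.
Holding P constant, ∂Q/∂Y = 82.9/Y = 0.0015079.
η_Y = (∂Q/∂Y)·(Y/Q) = 0.0015079 × (54977/341.156) = 0.243.

0.243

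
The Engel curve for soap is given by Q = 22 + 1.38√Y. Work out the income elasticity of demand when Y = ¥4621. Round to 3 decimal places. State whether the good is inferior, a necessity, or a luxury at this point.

At Y = 4621: Q = 115.810.
dQ/dY = 1.38/(2√Y) = 0.0101504 at this income.
η = (dQ/dY)·(Y/Q) = 0.0101504 × (4621/115.810) = 0.405.
Since 0 < η < 1, the good is a necessity.

0.405 (necessity)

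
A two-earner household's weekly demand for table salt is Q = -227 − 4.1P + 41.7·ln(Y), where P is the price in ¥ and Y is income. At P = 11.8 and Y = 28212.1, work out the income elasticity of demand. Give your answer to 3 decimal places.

At P = 11.8, Y = 28212.1: Q = 151.941.
Holding P constant, ∂Q/∂Y = 41.7/Y = 0.00147809.
η_Y = (∂Q/∂Y)·(Y/Q) = 0.00147809 × (28212.1/151.941) = 0.274.

0.274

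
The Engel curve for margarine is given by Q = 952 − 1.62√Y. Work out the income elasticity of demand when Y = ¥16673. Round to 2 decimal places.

At Y = 16673: Q = 742.819.
dQ/dY = -1.62/(2√Y) = -0.00627304 at this income.
η = (dQ/dY)·(Y/Q) = -0.00627304 × (16673/742.819) = -0.14.

-0.14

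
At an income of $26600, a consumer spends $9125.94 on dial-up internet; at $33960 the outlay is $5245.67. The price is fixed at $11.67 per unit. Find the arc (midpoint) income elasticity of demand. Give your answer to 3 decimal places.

With a constant price, Q₁ = 9125.94/11.67 = 782.000 and Q₂ = 5245.67/11.67 = 449.500 (equivalently, work directly with expenditure since P cancels).
Midpoint %ΔQ = (5245.67 − 9125.94)/7185.81 = -0.53999; midpoint %ΔI = (33960 − 26600)/30280 = 0.24306.
η = -0.53999 / 0.24306 = -2.222.

-2.222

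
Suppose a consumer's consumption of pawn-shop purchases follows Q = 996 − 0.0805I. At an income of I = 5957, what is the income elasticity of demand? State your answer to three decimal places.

At I = 5957: Q = 516.462.
dQ/dI = −0.0805.
η = (dQ/dI)·(I/Q) = -0.0805 × (5957/516.462) = -0.929.

-0.929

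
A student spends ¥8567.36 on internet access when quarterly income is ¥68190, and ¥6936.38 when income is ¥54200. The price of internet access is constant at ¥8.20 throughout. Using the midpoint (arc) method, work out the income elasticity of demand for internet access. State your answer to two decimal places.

With a constant price, Q₁ = 8567.36/8.20 = 1044.800 and Q₂ = 6936.38/8.20 = 845.900 (equivalently, work directly with expenditure since P cancels).
Midpoint %ΔQ = (6936.38 − 8567.36)/7751.87 = -0.21040; midpoint %ΔI = (54200 − 68190)/61195 = -0.22861.
η = -0.21040 / -0.22861 = 0.92.

0.92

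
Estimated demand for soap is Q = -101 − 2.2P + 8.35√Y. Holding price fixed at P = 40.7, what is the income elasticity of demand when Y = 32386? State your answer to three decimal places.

0.573

At P = 40.7, Y = 32386: Q = 1312.135.
Holding P constant, ∂Q/∂Y = 8.35/(2√Y) = 0.0231995.
η_Y = (∂Q/∂Y)·(Y/Q) = 0.0231995 × (32386/1312.135) = 0.573.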